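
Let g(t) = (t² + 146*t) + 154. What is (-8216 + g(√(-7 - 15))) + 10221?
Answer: 2137 + 146*I*√22 ≈ 2137.0 + 684.8*I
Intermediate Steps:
g(t) = 154 + t² + 146*t
(-8216 + g(√(-7 - 15))) + 10221 = (-8216 + (154 + (√(-7 - 15))² + 146*√(-7 - 15))) + 10221 = (-8216 + (154 + (√(-22))² + 146*√(-22))) + 10221 = (-8216 + (154 + (I*√22)² + 146*(I*√22))) + 10221 = (-8216 + (154 - 22 + 146*I*√22)) + 10221 = (-8216 + (132 + 146*I*√22)) + 10221 = (-8084 + 146*I*√22) + 10221 = 2137 + 146*I*√22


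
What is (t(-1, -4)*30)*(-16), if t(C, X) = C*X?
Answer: -1920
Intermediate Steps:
(t(-1, -4)*30)*(-16) = (-1*(-4)*30)*(-16) = (4*30)*(-16) = 120*(-16) = -1920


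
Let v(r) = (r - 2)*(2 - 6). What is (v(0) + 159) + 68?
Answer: 235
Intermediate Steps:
v(r) = 8 - 4*r (v(r) = (-2 + r)*(-4) = 8 - 4*r)
(v(0) + 159) + 68 = ((8 - 4*0) + 159) + 68 = ((8 + 0) + 159) + 68 = (8 + 159) + 68 = 167 + 68 = 235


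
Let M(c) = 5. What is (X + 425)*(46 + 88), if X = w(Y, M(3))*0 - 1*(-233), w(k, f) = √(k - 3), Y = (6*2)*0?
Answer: 88172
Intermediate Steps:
Y = 0 (Y = 12*0 = 0)
w(k, f) = √(-3 + k)
X = 233 (X = √(-3 + 0)*0 - 1*(-233) = √(-3)*0 + 233 = (I*√3)*0 + 233 = 0 + 233 = 233)
(X + 425)*(46 + 88) = (233 + 425)*(46 + 88) = 658*134 = 88172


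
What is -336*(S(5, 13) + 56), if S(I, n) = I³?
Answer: -60816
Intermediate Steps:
-336*(S(5, 13) + 56) = -336*(5³ + 56) = -336*(125 + 56) = -336*181 = -60816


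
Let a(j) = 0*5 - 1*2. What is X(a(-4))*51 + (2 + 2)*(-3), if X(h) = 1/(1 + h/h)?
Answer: 27/2 ≈ 13.500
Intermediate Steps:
a(j) = -2 (a(j) = 0 - 2 = -2)
X(h) = ½ (X(h) = 1/(1 + 1) = 1/2 = ½)
X(a(-4))*51 + (2 + 2)*(-3) = (½)*51 + (2 + 2)*(-3) = 51/2 + 4*(-3) = 51/2 - 12 = 27/2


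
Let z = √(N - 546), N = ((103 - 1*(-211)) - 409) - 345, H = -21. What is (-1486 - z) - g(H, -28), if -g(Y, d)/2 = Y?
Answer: -1528 - I*√986 ≈ -1528.0 - 31.401*I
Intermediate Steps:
g(Y, d) = -2*Y
N = -440 (N = ((103 + 211) - 409) - 345 = (314 - 409) - 345 = -95 - 345 = -440)
z = I*√986 (z = √(-440 - 546) = √(-986) = I*√986 ≈ 31.401*I)
(-1486 - z) - g(H, -28) = (-1486 - I*√986) - (-2)*(-21) = (-1486 - I*√986) - 1*42 = (-1486 - I*√986) - 42 = -1528 - I*√986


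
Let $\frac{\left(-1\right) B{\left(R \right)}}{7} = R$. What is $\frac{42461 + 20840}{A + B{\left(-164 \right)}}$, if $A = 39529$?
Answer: $\frac{9043}{5811} \approx 1.5562$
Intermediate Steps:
$B{\left(R \right)} = - 7 R$
$\frac{42461 + 20840}{A + B{\left(-164 \right)}} = \frac{42461 + 20840}{39529 - -1148} = \frac{63301}{39529 + 1148} = \frac{63301}{40677} = 63301 \cdot \frac{1}{40677} = \frac{9043}{5811}$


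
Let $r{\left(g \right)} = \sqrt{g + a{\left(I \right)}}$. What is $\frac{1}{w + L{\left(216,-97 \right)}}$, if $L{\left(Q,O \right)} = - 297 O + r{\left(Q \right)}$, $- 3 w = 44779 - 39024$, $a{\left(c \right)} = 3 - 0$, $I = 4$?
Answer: $\frac{242016}{6507969613} - \frac{9 \sqrt{219}}{6507969613} \approx 3.7167 \cdot 10^{-5}$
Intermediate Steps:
$a{\left(c \right)} = 3$ ($a{\left(c \right)} = 3 + 0 = 3$)
$r{\left(g \right)} = \sqrt{3 + g}$ ($r{\left(g \right)} = \sqrt{g + 3} = \sqrt{3 + g}$)
$w = - \frac{5755}{3}$ ($w = - \frac{44779 - 39024}{3} = \left(- \frac{1}{3}\right) 5755 = - \frac{5755}{3} \approx -1918.3$)
$L{\left(Q,O \right)} = \sqrt{3 + Q} - 297 O$ ($L{\left(Q,O \right)} = - 297 O + \sqrt{3 + Q} = \sqrt{3 + Q} - 297 O$)
$\frac{1}{w + L{\left(216,-97 \right)}} = \frac{1}{- \frac{5755}{3} + \left(\sqrt{3 + 216} - -28809\right)} = \frac{1}{- \frac{5755}{3} + \left(\sqrt{219} + 28809\right)} = \frac{1}{- \frac{5755}{3} + \left(28809 + \sqrt{219}\right)} = \frac{1}{\frac{80672}{3} + \sqrt{219}}$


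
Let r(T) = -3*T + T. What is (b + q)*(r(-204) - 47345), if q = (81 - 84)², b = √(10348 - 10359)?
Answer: -422433 - 46937*I*√11 ≈ -4.2243e+5 - 1.5567e+5*I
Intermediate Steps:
b = I*√11 (b = √(-11) = I*√11 ≈ 3.3166*I)
r(T) = -2*T
q = 9 (q = (-3)² = 9)
(b + q)*(r(-204) - 47345) = (I*√11 + 9)*(-2*(-204) - 47345) = (9 + I*√11)*(408 - 47345) = (9 + I*√11)*(-46937) = -422433 - 46937*I*√11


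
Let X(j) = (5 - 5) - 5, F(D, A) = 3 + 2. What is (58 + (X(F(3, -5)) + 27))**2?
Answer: 6400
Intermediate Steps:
F(D, A) = 5
X(j) = -5 (X(j) = 0 - 5 = -5)
(58 + (X(F(3, -5)) + 27))**2 = (58 + (-5 + 27))**2 = (58 + 22)**2 = 80**2 = 6400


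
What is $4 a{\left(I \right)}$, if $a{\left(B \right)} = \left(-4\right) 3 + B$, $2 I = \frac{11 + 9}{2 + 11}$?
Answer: $- \frac{584}{13} \approx -44.923$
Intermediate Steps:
$I = \frac{10}{13}$ ($I = \frac{\left(11 + 9\right) \frac{1}{2 + 11}}{2} = \frac{20 \cdot \frac{1}{13}}{2} = \frac{1}{2} \cdot \frac{20}{13} = \frac{10}{13} \approx 0.76923$)
$a{\left(B \right)} = -12 + B$
$4 a{\left(I \right)} = 4 \left(-12 + \frac{10}{13}\right) = 4 \left(- \frac{146}{13}\right) = - \frac{584}{13}$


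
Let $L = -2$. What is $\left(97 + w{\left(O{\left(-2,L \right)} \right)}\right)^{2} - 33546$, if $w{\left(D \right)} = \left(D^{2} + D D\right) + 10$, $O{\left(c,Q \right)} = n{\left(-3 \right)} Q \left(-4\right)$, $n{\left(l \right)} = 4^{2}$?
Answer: $1080732079$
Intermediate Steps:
$n{\left(l \right)} = 16$
$O{\left(c,Q \right)} = - 64 Q$ ($O{\left(c,Q \right)} = 16 Q \left(-4\right) = - 64 Q$)
$w{\left(D \right)} = 10 + 2 D^{2}$ ($w{\left(D \right)} = \left(D^{2} + D^{2}\right) + 10 = 2 D^{2} + 10 = 10 + 2 D^{2}$)
$\left(97 + w{\left(O{\left(-2,L \right)} \right)}\right)^{2} - 33546 = \left(97 + \left(10 + 2 \left(\left(-64\right) \left(-2\right)\right)^{2}\right)\right)^{2} - 33546 = \left(97 + \left(10 + 2 \cdot 128^{2}\right)\right)^{2} - 33546 = \left(97 + \left(10 + 2 \cdot 16384\right)\right)^{2} - 33546 = \left(97 + \left(10 + 32768\right)\right)^{2} - 33546 = \left(97 + 32778\right)^{2} - 33546 = 32875^{2} - 33546 = 1080765625 - 33546 = 1080732079$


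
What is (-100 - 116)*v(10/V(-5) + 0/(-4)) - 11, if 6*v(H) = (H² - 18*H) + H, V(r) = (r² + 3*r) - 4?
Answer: 909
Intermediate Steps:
V(r) = -4 + r² + 3*r
v(H) = -17*H/6 + H²/6 (v(H) = ((H² - 18*H) + H)/6 = (H² - 17*H)/6 = -17*H/6 + H²/6)
(-100 - 116)*v(10/V(-5) + 0/(-4)) - 11 = (-100 - 116)*((10/(-4 + (-5)² + 3*(-5)) + 0/(-4))*(-17 + (10/(-4 + (-5)² + 3*(-5)) + 0/(-4)))/6) - 11 = -36*(10/(-4 + 25 - 15) + 0*(-¼))*(-17 + (10/(-4 + 25 - 15) + 0*(-¼))) - 11 = -36*(10/6 + 0)*(-17 + (10/6 + 0)) - 11 = -36*(10*(⅙) + 0)*(-17 + (10*(⅙) + 0)) - 11 = -36*(5/3 + 0)*(-17 + (5/3 + 0)) - 11 = -36*5*(-17 + 5/3)/3 - 11 = -36*5*(-46)/(3*3) - 11 = -216*(-115/27) - 11 = 920 - 11 = 909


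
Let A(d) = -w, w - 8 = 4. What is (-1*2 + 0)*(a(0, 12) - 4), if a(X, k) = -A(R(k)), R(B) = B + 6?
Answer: -16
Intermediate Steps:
w = 12 (w = 8 + 4 = 12)
R(B) = 6 + B
A(d) = -12 (A(d) = -1*12 = -12)
a(X, k) = 12 (a(X, k) = -1*(-12) = 12)
(-1*2 + 0)*(a(0, 12) - 4) = (-1*2 + 0)*(12 - 4) = (-2 + 0)*8 = -2*8 = -16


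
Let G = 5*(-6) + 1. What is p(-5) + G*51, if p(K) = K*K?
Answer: -1454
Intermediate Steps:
G = -29 (G = -30 + 1 = -29)
p(K) = K²
p(-5) + G*51 = (-5)² - 29*51 = 25 - 1479 = -1454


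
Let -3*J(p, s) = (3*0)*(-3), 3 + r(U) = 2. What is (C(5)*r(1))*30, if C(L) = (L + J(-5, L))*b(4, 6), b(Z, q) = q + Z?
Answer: -1500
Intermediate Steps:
r(U) = -1 (r(U) = -3 + 2 = -1)
b(Z, q) = Z + q
J(p, s) = 0 (J(p, s) = -3*0*(-3)/3 = -0*(-3) = -1/3*0 = 0)
C(L) = 10*L (C(L) = (L + 0)*(4 + 6) = L*10 = 10*L)
(C(5)*r(1))*30 = ((10*5)*(-1))*30 = (50*(-1))*30 = -50*30 = -1500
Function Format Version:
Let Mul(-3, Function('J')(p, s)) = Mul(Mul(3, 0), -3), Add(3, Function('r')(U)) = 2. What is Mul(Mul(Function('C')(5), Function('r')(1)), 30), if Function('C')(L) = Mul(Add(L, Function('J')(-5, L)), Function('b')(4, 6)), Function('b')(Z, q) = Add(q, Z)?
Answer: -1500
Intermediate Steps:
Function('r')(U) = -1 (Function('r')(U) = Add(-3, 2) = -1)
Function('b')(Z, q) = Add(Z, q)
Function('J')(p, s) = 0 (Function('J')(p, s) = Mul(Rational(-1, 3), Mul(Mul(3, 0), -3)) = Mul(Rational(-1, 3), Mul(0, -3)) = Mul(Rational(-1, 3), 0) = 0)
Function('C')(L) = Mul(10, L) (Function('C')(L) = Mul(Add(L, 0), Add(4, 6)) = Mul(L, 10) = Mul(10, L))
Mul(Mul(Function('C')(5), Function('r')(1)), 30) = Mul(Mul(Mul(10, 5), -1), 30) = Mul(Mul(50, -1), 30) = Mul(-50, 30) = -1500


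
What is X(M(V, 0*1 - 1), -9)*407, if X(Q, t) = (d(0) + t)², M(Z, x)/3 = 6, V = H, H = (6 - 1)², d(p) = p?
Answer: 32967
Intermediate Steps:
H = 25 (H = 5² = 25)
V = 25
M(Z, x) = 18 (M(Z, x) = 3*6 = 18)
X(Q, t) = t² (X(Q, t) = (0 + t)² = t²)
X(M(V, 0*1 - 1), -9)*407 = (-9)²*407 = 81*407 = 32967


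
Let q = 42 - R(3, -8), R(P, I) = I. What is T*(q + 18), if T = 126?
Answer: 8568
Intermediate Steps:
q = 50 (q = 42 - 1*(-8) = 42 + 8 = 50)
T*(q + 18) = 126*(50 + 18) = 126*68 = 8568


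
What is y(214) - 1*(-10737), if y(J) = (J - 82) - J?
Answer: 10655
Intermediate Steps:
y(J) = -82 (y(J) = (-82 + J) - J = -82)
y(214) - 1*(-10737) = -82 - 1*(-10737) = -82 + 10737 = 10655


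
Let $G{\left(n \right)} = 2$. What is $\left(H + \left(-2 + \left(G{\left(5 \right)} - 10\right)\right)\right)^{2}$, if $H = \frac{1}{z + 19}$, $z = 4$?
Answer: $\frac{52441}{529} \approx 99.132$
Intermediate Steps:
$H = \frac{1}{23}$ ($H = \frac{1}{4 + 19} = \frac{1}{23} \approx 0.043478$)
$\left(H + \left(-2 + \left(G{\left(5 \right)} - 10\right)\right)\right)^{2} = \left(\frac{1}{23} + \left(-2 + \left(2 - 10\right)\right)\right)^{2} = \left(\frac{1}{23} - 10\right)^{2} = \left(- \frac{229}{23}\right)^{2} = \frac{52441}{529}$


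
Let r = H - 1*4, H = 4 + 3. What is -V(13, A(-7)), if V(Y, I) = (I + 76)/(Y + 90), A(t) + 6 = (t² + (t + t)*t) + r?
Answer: -220/103 ≈ -2.1359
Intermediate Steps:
H = 7
r = 3 (r = 7 - 1*4 = 7 - 4 = 3)
A(t) = -3 + 3*t² (A(t) = -6 + ((t² + (t + t)*t) + 3) = -6 + ((t² + (2*t)*t) + 3) = -6 + ((t² + 2*t²) + 3) = -6 + (3*t² + 3) = -6 + (3 + 3*t²) = -3 + 3*t²)
V(Y, I) = (76 + I)/(90 + Y)
-V(13, A(-7)) = -(76 + (-3 + 3*(-7)²))/(90 + 13) = -(76 + (-3 + 3*49))/103 = -(76 + (-3 + 147))/103 = -(76 + 144)/103 = -220/103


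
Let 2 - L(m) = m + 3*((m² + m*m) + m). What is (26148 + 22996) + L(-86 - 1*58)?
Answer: -74694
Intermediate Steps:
L(m) = 2 - 6*m² - 4*m (L(m) = 2 - (m + 3*((m² + m*m) + m)) = 2 - (m + 3*((m² + m²) + m)) = 2 - (m + 3*(2*m² + m)) = 2 - (m + 3*(m + 2*m²)) = 2 - (m + (3*m + 6*m²)) = 2 - (4*m + 6*m²) = 2 + (-6*m² - 4*m) = 2 - 6*m² - 4*m)
(26148 + 22996) + L(-86 - 1*58) = (26148 + 22996) + (2 - 6*(-86 - 1*58)² - 4*(-86 - 1*58)) = 49144 + (2 - 6*(-86 - 58)² - 4*(-86 - 58)) = 49144 + (2 - 6*(-144)² - 4*(-144)) = 49144 + (2 - 6*20736 + 576) = 49144 + (2 - 124416 + 576) = 49144 - 123838 = -74694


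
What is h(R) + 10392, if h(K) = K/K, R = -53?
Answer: 10393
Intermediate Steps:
h(K) = 1
h(R) + 10392 = 1 + 10392 = 10393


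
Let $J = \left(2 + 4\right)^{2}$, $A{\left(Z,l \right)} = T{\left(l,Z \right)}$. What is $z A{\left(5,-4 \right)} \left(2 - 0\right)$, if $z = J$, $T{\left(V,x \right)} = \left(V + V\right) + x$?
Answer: $-216$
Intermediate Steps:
$T{\left(V,x \right)} = x + 2 V$ ($T{\left(V,x \right)} = 2 V + x = x + 2 V$)
$A{\left(Z,l \right)} = Z + 2 l$
$J = 36$ ($J = 6^{2} = 36$)
$z = 36$
$z A{\left(5,-4 \right)} \left(2 - 0\right) = 36 \left(5 + 2 \left(-4\right)\right) \left(2 - 0\right) = 36 \left(5 - 8\right) \left(2 + 0\right) = 36 \left(-3\right) 2 = \left(-108\right) 2 = -216$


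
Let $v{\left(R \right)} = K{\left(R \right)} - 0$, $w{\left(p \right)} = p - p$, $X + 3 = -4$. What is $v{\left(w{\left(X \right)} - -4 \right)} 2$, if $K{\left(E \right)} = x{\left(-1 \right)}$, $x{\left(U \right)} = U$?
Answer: $-2$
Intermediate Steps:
$X = -7$ ($X = -3 - 4 = -7$)
$K{\left(E \right)} = -1$
$w{\left(p \right)} = 0$
$v{\left(R \right)} = -1$ ($v{\left(R \right)} = -1 - 0 = -1 + 0 = -1$)
$v{\left(w{\left(X \right)} - -4 \right)} 2 = \left(-1\right) 2 = -2$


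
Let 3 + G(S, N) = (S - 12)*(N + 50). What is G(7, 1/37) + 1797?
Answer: 57123/37 ≈ 1543.9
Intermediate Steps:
G(S, N) = -3 + (-12 + S)*(50 + N) (G(S, N) = -3 + (S - 12)*(N + 50) = -3 + (-12 + S)*(50 + N))
G(7, 1/37) + 1797 = (-603 - 12/37 + 50*7 + 7/37) + 1797 = (-603 - 12*1/37 + 350 + (1/37)*7) + 1797 = (-603 - 12/37 + 350 + 7/37) + 1797 = -9366/37 + 1797 = 57123/37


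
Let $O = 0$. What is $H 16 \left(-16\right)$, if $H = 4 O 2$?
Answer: $0$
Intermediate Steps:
$H = 0$ ($H = 4 \cdot 0 \cdot 2 = 0 \cdot 2 = 0$)
$H 16 \left(-16\right) = 0 \cdot 16 \left(-16\right) = 0 \left(-16\right) = 0$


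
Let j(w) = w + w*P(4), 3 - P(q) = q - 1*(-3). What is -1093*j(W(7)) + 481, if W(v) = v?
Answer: 23434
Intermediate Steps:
P(q) = -q (P(q) = 3 - (q - 1*(-3)) = 3 - (q + 3) = 3 - (3 + q) = 3 + (-3 - q) = -q)
j(w) = -3*w (j(w) = w + w*(-1*4) = w + w*(-4) = w - 4*w = -3*w)
-1093*j(W(7)) + 481 = -(-3279)*7 + 481 = -1093*(-21) + 481 = 22953 + 481 = 23434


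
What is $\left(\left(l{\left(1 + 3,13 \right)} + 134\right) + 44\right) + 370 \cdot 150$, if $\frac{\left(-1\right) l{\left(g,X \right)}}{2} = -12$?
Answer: $55702$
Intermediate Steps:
$l{\left(g,X \right)} = 24$ ($l{\left(g,X \right)} = \left(-2\right) \left(-12\right) = 24$)
$\left(\left(l{\left(1 + 3,13 \right)} + 134\right) + 44\right) + 370 \cdot 150 = \left(\left(24 + 134\right) + 44\right) + 370 \cdot 150 = \left(158 + 44\right) + 55500 = 202 + 55500 = 55702$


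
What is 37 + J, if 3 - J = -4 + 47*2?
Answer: -50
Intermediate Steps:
J = -87 (J = 3 - (-4 + 47*2) = 3 - (-4 + 94) = 3 - 1*90 = 3 - 90 = -87)
37 + J = 37 - 87 = -50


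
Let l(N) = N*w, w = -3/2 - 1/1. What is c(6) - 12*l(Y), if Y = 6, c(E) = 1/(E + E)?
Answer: 2161/12 ≈ 180.08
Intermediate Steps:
c(E) = 1/(2*E)
w = -5/2 (w = -3*1/2 - 1*1 = -3/2 - 1 = -5/2 ≈ -2.5000)
l(N) = -5*N/2 (l(N) = N*(-5/2) = -5*N/2)
c(6) - 12*l(Y) = (1/2)/6 - (-30)*6 = (1/2)*(1/6) - 12*(-15) = 1/12 + 180 = 2161/12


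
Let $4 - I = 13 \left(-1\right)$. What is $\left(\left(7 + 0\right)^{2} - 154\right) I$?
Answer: $-1785$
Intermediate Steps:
$I = 17$ ($I = 4 - 13 \left(-1\right) = 4 - -13 = 4 + 13 = 17$)
$\left(\left(7 + 0\right)^{2} - 154\right) I = \left(\left(7 + 0\right)^{2} - 154\right) 17 = \left(7^{2} - 154\right) 17 = \left(49 - 154\right) 17 = \left(-105\right) 17 = -1785$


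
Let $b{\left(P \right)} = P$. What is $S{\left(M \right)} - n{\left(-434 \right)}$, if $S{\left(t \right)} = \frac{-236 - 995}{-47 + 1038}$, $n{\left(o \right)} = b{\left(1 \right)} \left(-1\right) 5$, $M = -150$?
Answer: $\frac{3724}{991} \approx 3.7578$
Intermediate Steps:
$n{\left(o \right)} = -5$ ($n{\left(o \right)} = 1 \left(-1\right) 5 = \left(-1\right) 5 = -5$)
$S{\left(t \right)} = - \frac{1231}{991}$
$S{\left(M \right)} - n{\left(-434 \right)} = - \frac{1231}{991} - -5 = - \frac{1231}{991} + 5 = \frac{3724}{991}$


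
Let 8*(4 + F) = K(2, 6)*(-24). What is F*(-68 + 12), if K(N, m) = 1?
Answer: 392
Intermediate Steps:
F = -7 (F = -4 + (1*(-24))/8 = -4 + (⅛)*(-24) = -4 - 3 = -7)
F*(-68 + 12) = -7*(-68 + 12) = -7*(-56) = 392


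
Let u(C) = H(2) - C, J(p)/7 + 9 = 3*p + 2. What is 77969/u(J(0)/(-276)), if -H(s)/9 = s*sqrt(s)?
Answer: 1054452756/49359647 - 106908597792*sqrt(2)/49359647 ≈ -3041.7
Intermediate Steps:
H(s) = -9*s**(3/2) (H(s) = -9*s*sqrt(s) = -9*s**(3/2))
J(p) = -49 + 21*p (J(p) = -63 + 7*(3*p + 2) = -63 + 7*(2 + 3*p) = -63 + (14 + 21*p) = -49 + 21*p)
u(C) = -C - 18*sqrt(2) (u(C) = -18*sqrt(2) - C = -C - 18*sqrt(2))
77969/u(J(0)/(-276)) = 77969/(-(-49 + 21*0)/(-276) - 18*sqrt(2)) = 77969/(-(-49 + 0)*(-1)/276 - 18*sqrt(2)) = 77969/(-(-49)*(-1)/276 - 18*sqrt(2)) = 77969/(-1*49/276 - 18*sqrt(2)) = 77969/(-49/276 - 18*sqrt(2))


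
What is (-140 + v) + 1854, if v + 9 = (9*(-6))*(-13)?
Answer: 2407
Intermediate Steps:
v = 693 (v = -9 + (9*(-6))*(-13) = -9 - 54*(-13) = -9 + 702 = 693)
(-140 + v) + 1854 = (-140 + 693) + 1854 = 553 + 1854 = 2407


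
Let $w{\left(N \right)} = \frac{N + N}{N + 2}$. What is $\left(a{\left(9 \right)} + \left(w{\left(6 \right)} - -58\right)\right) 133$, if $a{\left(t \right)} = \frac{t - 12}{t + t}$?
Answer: $\frac{23674}{3} \approx 7891.3$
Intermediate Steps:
$a{\left(t \right)} = \frac{-12 + t}{2 t}$
$w{\left(N \right)} = \frac{2 N}{2 + N}$
$\left(a{\left(9 \right)} + \left(w{\left(6 \right)} - -58\right)\right) 133 = \left(\frac{-12 + 9}{2 \cdot 9} + \left(2 \cdot 6 \frac{1}{2 + 6} - -58\right)\right) 133 = \left(\frac{1}{2} \cdot \frac{1}{9} \left(-3\right) + \left(2 \cdot 6 \cdot \frac{1}{8} + 58\right)\right) 133 = \left(- \frac{1}{6} + \left(2 \cdot 6 \cdot \frac{1}{8} + 58\right)\right) 133 = \left(- \frac{1}{6} + \left(\frac{3}{2} + 58\right)\right) 133 = \left(- \frac{1}{6} + \frac{119}{2}\right) 133 = \frac{178}{3} \cdot 133 = \frac{23674}{3}$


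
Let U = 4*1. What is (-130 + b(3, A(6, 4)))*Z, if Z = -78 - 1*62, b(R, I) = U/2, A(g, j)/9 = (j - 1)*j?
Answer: 17920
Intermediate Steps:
U = 4
A(g, j) = 9*j*(-1 + j) (A(g, j) = 9*((j - 1)*j) = 9*((-1 + j)*j) = 9*(j*(-1 + j)) = 9*j*(-1 + j))
b(R, I) = 2 (b(R, I) = 4/2 = 4*(½) = 2)
Z = -140 (Z = -78 - 62 = -140)
(-130 + b(3, A(6, 4)))*Z = (-130 + 2)*(-140) = -128*(-140) = 17920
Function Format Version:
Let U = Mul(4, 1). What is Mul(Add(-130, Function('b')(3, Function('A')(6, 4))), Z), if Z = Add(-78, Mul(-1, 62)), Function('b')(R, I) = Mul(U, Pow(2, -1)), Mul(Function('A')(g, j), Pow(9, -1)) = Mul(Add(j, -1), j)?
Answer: 17920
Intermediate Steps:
U = 4
Function('A')(g, j) = Mul(9, j, Add(-1, j)) (Function('A')(g, j) = Mul(9, Mul(Add(j, -1), j)) = Mul(9, Mul(Add(-1, j), j)) = Mul(9, Mul(j, Add(-1, j))) = Mul(9, j, Add(-1, j)))
Function('b')(R, I) = 2 (Function('b')(R, I) = Mul(4, Pow(2, -1)) = Mul(4, Rational(1, 2)) = 2)
Z = -140 (Z = Add(-78, -62) = -140)
Mul(Add(-130, Function('b')(3, Function('A')(6, 4))), Z) = Mul(Add(-130, 2), -140) = Mul(-128, -140) = 17920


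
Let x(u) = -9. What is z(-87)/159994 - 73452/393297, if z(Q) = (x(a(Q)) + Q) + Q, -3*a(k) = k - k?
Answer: -3941284213/20975053406 ≈ -0.18790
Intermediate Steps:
a(k) = 0 (a(k) = -(k - k)/3 = -⅓*0 = 0)
z(Q) = -9 + 2*Q (z(Q) = (-9 + Q) + Q = -9 + 2*Q)
z(-87)/159994 - 73452/393297 = (-9 + 2*(-87))/159994 - 73452/393297 = (-9 - 174)*(1/159994) - 73452*1/393297 = -183*1/159994 - 24484/131099 = -183/159994 - 24484/131099 = -3941284213/20975053406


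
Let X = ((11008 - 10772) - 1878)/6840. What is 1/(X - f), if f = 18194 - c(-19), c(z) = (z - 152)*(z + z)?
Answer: -3420/40001141 ≈ -8.5498e-5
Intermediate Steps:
X = -821/3420 (X = (236 - 1878)*(1/6840) = -1642*1/6840 = -821/3420 ≈ -0.24006)
c(z) = 2*z*(-152 + z) (c(z) = (-152 + z)*(2*z) = 2*z*(-152 + z))
f = 11696 (f = 18194 - 2*(-19)*(-152 - 19) = 18194 - 2*(-19)*(-171) = 18194 - 1*6498 = 18194 - 6498 = 11696)
1/(X - f) = 1/(-821/3420 - 1*11696) = 1/(-821/3420 - 11696) = 1/(-40001141/3420) = -3420/40001141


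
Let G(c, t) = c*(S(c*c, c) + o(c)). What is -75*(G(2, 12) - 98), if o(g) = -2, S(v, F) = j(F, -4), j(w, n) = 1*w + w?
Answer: 7050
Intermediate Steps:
j(w, n) = 2*w (j(w, n) = w + w = 2*w)
S(v, F) = 2*F
G(c, t) = c*(-2 + 2*c) (G(c, t) = c*(2*c - 2) = c*(-2 + 2*c))
-75*(G(2, 12) - 98) = -75*(2*2*(-1 + 2) - 98) = -75*(2*2*1 - 98) = -75*(4 - 98) = -75*(-94) = 7050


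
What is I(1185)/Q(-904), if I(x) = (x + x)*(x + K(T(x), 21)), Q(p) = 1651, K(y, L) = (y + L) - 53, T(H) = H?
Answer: 5541060/1651 ≈ 3356.2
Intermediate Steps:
K(y, L) = -53 + L + y (K(y, L) = (L + y) - 53 = -53 + L + y)
I(x) = 2*x*(-32 + 2*x) (I(x) = (x + x)*(x + (-53 + 21 + x)) = (2*x)*(x + (-32 + x)) = (2*x)*(-32 + 2*x) = 2*x*(-32 + 2*x))
I(1185)/Q(-904) = (4*1185*(-16 + 1185))/1651 = (4*1185*1169)*(1/1651) = 5541060*(1/1651) = 5541060/1651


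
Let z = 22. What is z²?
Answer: 484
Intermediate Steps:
z² = 22² = 484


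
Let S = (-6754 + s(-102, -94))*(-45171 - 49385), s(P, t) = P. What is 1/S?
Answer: 1/648275936 ≈ 1.5426e-9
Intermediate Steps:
S = 648275936 (S = (-6754 - 102)*(-45171 - 49385) = -6856*(-94556) = 648275936)
1/S = 1/648275936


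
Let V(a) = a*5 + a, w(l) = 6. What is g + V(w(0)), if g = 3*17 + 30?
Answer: 117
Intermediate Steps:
V(a) = 6*a (V(a) = 5*a + a = 6*a)
g = 81 (g = 51 + 30 = 81)
g + V(w(0)) = 81 + 6*6 = 81 + 36 = 117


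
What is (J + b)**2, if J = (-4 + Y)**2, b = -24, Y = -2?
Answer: 144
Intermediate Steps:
J = 36 (J = (-4 - 2)**2 = (-6)**2 = 36)
(J + b)**2 = (36 - 24)**2 = 12**2 = 144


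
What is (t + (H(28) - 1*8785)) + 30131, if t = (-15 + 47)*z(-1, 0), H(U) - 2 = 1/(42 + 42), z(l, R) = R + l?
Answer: 1790545/84 ≈ 21316.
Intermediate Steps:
H(U) = 169/84 (H(U) = 2 + 1/(42 + 42) = 2 + 1/84 = 169/84)
t = -32 (t = (-15 + 47)*(0 - 1) = 32*(-1) = -32)
(t + (H(28) - 1*8785)) + 30131 = (-32 + (169/84 - 1*8785)) + 30131 = (-32 + (169/84 - 8785)) + 30131 = (-32 - 737771/84) + 30131 = -740459/84 + 30131 = 1790545/84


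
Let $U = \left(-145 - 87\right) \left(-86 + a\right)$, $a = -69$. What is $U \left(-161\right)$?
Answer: $-5789560$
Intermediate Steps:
$U = 35960$ ($U = \left(-145 - 87\right) \left(-86 - 69\right) = \left(-232\right) \left(-155\right) = 35960$)
$U \left(-161\right) = 35960 \left(-161\right) = -5789560$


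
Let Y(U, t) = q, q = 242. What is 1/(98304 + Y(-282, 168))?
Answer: 1/98546 ≈ 1.0148e-5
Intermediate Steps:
Y(U, t) = 242
1/(98304 + Y(-282, 168)) = 1/(98304 + 242) = 1/98546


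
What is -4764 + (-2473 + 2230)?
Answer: -5007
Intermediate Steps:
-4764 + (-2473 + 2230) = -4764 - 243 = -5007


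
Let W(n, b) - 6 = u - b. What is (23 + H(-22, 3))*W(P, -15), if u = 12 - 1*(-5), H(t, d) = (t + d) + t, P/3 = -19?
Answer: -684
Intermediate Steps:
P = -57 (P = 3*(-19) = -57)
H(t, d) = d + 2*t (H(t, d) = (d + t) + t = d + 2*t)
u = 17 (u = 12 + 5 = 17)
W(n, b) = 23 - b (W(n, b) = 6 + (17 - b) = 23 - b)
(23 + H(-22, 3))*W(P, -15) = (23 + (3 + 2*(-22)))*(23 - 1*(-15)) = (23 + (3 - 44))*(23 + 15) = (23 - 41)*38 = -18*38 = -684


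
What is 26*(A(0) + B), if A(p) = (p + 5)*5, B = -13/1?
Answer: 312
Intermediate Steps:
B = -13 (B = -13*1 = -13)
A(p) = 25 + 5*p (A(p) = (5 + p)*5 = 25 + 5*p)
26*(A(0) + B) = 26*((25 + 5*0) - 13) = 26*((25 + 0) - 13) = 26*(25 - 13) = 26*12 = 312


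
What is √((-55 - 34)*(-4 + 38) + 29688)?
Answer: √26662 ≈ 163.28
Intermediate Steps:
√((-55 - 34)*(-4 + 38) + 29688) = √(-89*34 + 29688) = √(-3026 + 29688) = √26662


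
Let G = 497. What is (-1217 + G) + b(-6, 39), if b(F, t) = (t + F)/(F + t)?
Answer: -719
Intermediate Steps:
b(F, t) = 1 (b(F, t) = (F + t)/(F + t) = 1)
(-1217 + G) + b(-6, 39) = (-1217 + 497) + 1 = -720 + 1 = -719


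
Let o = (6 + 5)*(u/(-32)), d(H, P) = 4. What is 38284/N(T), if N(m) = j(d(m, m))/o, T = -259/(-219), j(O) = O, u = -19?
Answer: 2000339/32 ≈ 62511.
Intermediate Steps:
o = 209/32 (o = (6 + 5)*(-19/(-32)) = 11*(-19*(-1/32)) = 11*(19/32) = 209/32 ≈ 6.5313)
T = 259/219 (T = -259*(-1/219) = 259/219 ≈ 1.1826)
N(m) = 128/209 (N(m) = 4/(209/32) = 4*(32/209) = 128/209)
38284/N(T) = 38284/(128/209) = 38284*(209/128) = 2000339/32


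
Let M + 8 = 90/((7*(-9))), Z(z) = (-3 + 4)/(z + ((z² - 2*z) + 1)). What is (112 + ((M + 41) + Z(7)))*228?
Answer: 9854616/301 ≈ 32740.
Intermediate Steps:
Z(z) = 1/(1 + z² - z) (Z(z) = 1/(z + (1 + z² - 2*z)) = 1/(1 + z² - z))
M = -66/7 (M = -8 + 90/((7*(-9))) = -8 + 90/(-63) = -8 + 90*(-1/63) = -8 - 10/7 = -66/7 ≈ -9.4286)
(112 + ((M + 41) + Z(7)))*228 = (112 + ((-66/7 + 41) + 1/(1 + 7² - 1*7)))*228 = (112 + (221/7 + 1/(1 + 49 - 7)))*228 = (112 + (221/7 + 1/43))*228 = (112 + 9510/301)*228 = (43222/301)*228 = 9854616/301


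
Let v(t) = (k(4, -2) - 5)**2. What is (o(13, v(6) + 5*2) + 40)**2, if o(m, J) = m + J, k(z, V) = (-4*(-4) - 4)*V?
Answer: 817216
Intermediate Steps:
k(z, V) = 12*V (k(z, V) = (16 - 4)*V = 12*V)
v(t) = 841 (v(t) = (12*(-2) - 5)**2 = (-24 - 5)**2 = (-29)**2 = 841)
o(m, J) = J + m
(o(13, v(6) + 5*2) + 40)**2 = (((841 + 5*2) + 13) + 40)**2 = (((841 + 10) + 13) + 40)**2 = ((851 + 13) + 40)**2 = (864 + 40)**2 = 904**2 = 817216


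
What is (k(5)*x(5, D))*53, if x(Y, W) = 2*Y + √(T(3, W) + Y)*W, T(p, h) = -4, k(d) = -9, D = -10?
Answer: 0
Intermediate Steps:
x(Y, W) = 2*Y + W*√(-4 + Y) (x(Y, W) = 2*Y + √(-4 + Y)*W = 2*Y + W*√(-4 + Y))
(k(5)*x(5, D))*53 = -9*(2*5 - 10*√(-4 + 5))*53 = -9*(10 - 10*√1)*53 = -9*(10 - 10*1)*53 = -9*(10 - 10)*53 = -9*0*53 = 0*53 = 0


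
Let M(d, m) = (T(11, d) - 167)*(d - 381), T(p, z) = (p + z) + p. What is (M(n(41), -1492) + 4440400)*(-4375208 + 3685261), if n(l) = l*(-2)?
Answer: -3136154778447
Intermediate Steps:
T(p, z) = z + 2*p
n(l) = -2*l
M(d, m) = (-381 + d)*(-145 + d) (M(d, m) = ((d + 2*11) - 167)*(d - 381) = ((d + 22) - 167)*(-381 + d) = ((22 + d) - 167)*(-381 + d) = (-145 + d)*(-381 + d) = (-381 + d)*(-145 + d))
(M(n(41), -1492) + 4440400)*(-4375208 + 3685261) = ((55245 + (-2*41)**2 - (-1052)*41) + 4440400)*(-4375208 + 3685261) = ((55245 + (-82)**2 - 526*(-82)) + 4440400)*(-689947) = ((55245 + 6724 + 43132) + 4440400)*(-689947) = (105101 + 4440400)*(-689947) = 4545501*(-689947) = -3136154778447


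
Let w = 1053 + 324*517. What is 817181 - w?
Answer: 648620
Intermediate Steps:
w = 168561 (w = 1053 + 167508 = 168561)
817181 - w = 817181 - 1*168561 = 817181 - 168561 = 648620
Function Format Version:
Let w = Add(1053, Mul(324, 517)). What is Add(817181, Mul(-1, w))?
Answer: 648620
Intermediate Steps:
w = 168561 (w = Add(1053, 167508) = 168561)
Add(817181, Mul(-1, w)) = Add(817181, Mul(-1, 168561)) = Add(817181, -168561) = 648620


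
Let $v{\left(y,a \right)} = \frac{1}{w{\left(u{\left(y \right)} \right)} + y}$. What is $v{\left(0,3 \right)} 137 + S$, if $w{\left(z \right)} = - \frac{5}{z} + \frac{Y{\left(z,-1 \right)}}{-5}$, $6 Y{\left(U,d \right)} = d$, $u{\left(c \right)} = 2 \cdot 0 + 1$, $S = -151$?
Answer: $- \frac{26609}{149} \approx -178.58$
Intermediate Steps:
$u{\left(c \right)} = 1$ ($u{\left(c \right)} = 0 + 1 = 1$)
$Y{\left(U,d \right)} = \frac{d}{6}$
$w{\left(z \right)} = \frac{1}{30} - \frac{5}{z}$ ($w{\left(z \right)} = - \frac{5}{z} + \frac{\frac{1}{6} \left(-1\right)}{-5} = - \frac{5}{z} - - \frac{1}{30} = - \frac{5}{z} + \frac{1}{30} = \frac{1}{30} - \frac{5}{z}$)
$v{\left(y,a \right)} = \frac{1}{- \frac{149}{30} + y}$ ($v{\left(y,a \right)} = \frac{1}{\frac{-150 + 1}{30 \cdot 1} + y} = \frac{1}{\frac{1}{30} \cdot 1 \left(-149\right) + y} = \frac{1}{- \frac{149}{30} + y}$)
$v{\left(0,3 \right)} 137 + S = \frac{30}{-149 + 30 \cdot 0} \cdot 137 - 151 = \frac{30}{-149 + 0} \cdot 137 - 151 = \frac{30}{-149} \cdot 137 - 151 = 30 \left(- \frac{1}{149}\right) 137 - 151 = \left(- \frac{30}{149}\right) 137 - 151 = - \frac{4110}{149} - 151 = - \frac{26609}{149}$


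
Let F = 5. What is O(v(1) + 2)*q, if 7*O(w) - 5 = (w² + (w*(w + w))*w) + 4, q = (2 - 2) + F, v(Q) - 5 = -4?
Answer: 360/7 ≈ 51.429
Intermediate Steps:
v(Q) = 1 (v(Q) = 5 - 4 = 1)
q = 5 (q = (2 - 2) + 5 = 0 + 5 = 5)
O(w) = 9/7 + w²/7 + 2*w³/7 (O(w) = 5/7 + ((w² + (w*(w + w))*w) + 4)/7 = 5/7 + ((w² + (w*(2*w))*w) + 4)/7 = 5/7 + ((w² + (2*w²)*w) + 4)/7 = 5/7 + ((w² + 2*w³) + 4)/7 = 5/7 + (4 + w² + 2*w³)/7 = 5/7 + (4/7 + w²/7 + 2*w³/7) = 9/7 + w²/7 + 2*w³/7)
O(v(1) + 2)*q = (9/7 + (1 + 2)²/7 + 2*(1 + 2)³/7)*5 = (9/7 + (⅐)*3² + (2/7)*3³)*5 = (9/7 + (⅐)*9 + (2/7)*27)*5 = (9/7 + 9/7 + 54/7)*5 = (72/7)*5 = 360/7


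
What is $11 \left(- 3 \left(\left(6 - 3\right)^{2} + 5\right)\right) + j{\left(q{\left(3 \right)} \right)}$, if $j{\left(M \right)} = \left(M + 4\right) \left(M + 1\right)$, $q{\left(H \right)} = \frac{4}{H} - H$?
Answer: $- \frac{4172}{9} \approx -463.56$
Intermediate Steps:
$q{\left(H \right)} = - H + \frac{4}{H}$
$j{\left(M \right)} = \left(1 + M\right) \left(4 + M\right)$ ($j{\left(M \right)} = \left(4 + M\right) \left(1 + M\right) = \left(1 + M\right) \left(4 + M\right)$)
$11 \left(- 3 \left(\left(6 - 3\right)^{2} + 5\right)\right) + j{\left(q{\left(3 \right)} \right)} = 11 \left(- 3 \left(\left(6 - 3\right)^{2} + 5\right)\right) + \left(4 + \left(\left(-1\right) 3 + \frac{4}{3}\right)^{2} + 5 \left(\left(-1\right) 3 + \frac{4}{3}\right)\right) = 11 \left(- 3 \left(3^{2} + 5\right)\right) + \left(4 + \left(-3 + 4 \cdot \frac{1}{3}\right)^{2} + 5 \left(-3 + 4 \cdot \frac{1}{3}\right)\right) = 11 \left(- 3 \left(9 + 5\right)\right) + \left(4 + \left(-3 + \frac{4}{3}\right)^{2} + 5 \left(-3 + \frac{4}{3}\right)\right) = 11 \left(\left(-3\right) 14\right) + \left(4 + \left(- \frac{5}{3}\right)^{2} + 5 \left(- \frac{5}{3}\right)\right) = 11 \left(-42\right) + \left(4 + \frac{25}{9} - \frac{25}{3}\right) = -462 - \frac{14}{9} = - \frac{4172}{9}$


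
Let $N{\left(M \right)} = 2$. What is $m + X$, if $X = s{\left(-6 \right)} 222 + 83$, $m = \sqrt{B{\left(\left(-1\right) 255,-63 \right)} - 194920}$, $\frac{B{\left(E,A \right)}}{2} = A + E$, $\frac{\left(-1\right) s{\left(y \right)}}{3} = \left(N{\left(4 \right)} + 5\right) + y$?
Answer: $-583 + 2 i \sqrt{48889} \approx -583.0 + 442.22 i$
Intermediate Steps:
$s{\left(y \right)} = -21 - 3 y$ ($s{\left(y \right)} = - 3 \left(\left(2 + 5\right) + y\right) = - 3 \left(7 + y\right) = -21 - 3 y$)
$B{\left(E,A \right)} = 2 A + 2 E$ ($B{\left(E,A \right)} = 2 \left(A + E\right) = 2 A + 2 E$)
$m = 2 i \sqrt{48889}$ ($m = \sqrt{\left(2 \left(-63\right) + 2 \left(\left(-1\right) 255\right)\right) - 194920} = \sqrt{\left(-126 + 2 \left(-255\right)\right) - 194920} = \sqrt{\left(-126 - 510\right) - 194920} = \sqrt{-636 - 194920} = \sqrt{-195556} = 2 i \sqrt{48889} \approx 442.22 i$)
$X = -583$ ($X = \left(-21 - -18\right) 222 + 83 = \left(-21 + 18\right) 222 + 83 = \left(-3\right) 222 + 83 = -666 + 83 = -583$)
$m + X = 2 i \sqrt{48889} - 583 = -583 + 2 i \sqrt{48889}$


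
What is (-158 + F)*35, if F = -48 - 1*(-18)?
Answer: -6580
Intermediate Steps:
F = -30 (F = -48 + 18 = -30)
(-158 + F)*35 = (-158 - 30)*35 = -188*35 = -6580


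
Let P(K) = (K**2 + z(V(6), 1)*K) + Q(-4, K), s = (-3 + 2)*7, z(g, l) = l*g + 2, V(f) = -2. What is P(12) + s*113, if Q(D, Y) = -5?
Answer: -652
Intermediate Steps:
z(g, l) = 2 + g*l (z(g, l) = g*l + 2 = 2 + g*l)
s = -7 (s = -1*7 = -7)
P(K) = -5 + K**2 (P(K) = (K**2 + (2 - 2*1)*K) - 5 = (K**2 + (2 - 2)*K) - 5 = (K**2 + 0*K) - 5 = (K**2 + 0) - 5 = K**2 - 5 = -5 + K**2)
P(12) + s*113 = (-5 + 12**2) - 7*113 = (-5 + 144) - 791 = 139 - 791 = -652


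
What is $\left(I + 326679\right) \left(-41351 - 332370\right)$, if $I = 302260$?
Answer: $-235047712019$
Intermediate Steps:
$\left(I + 326679\right) \left(-41351 - 332370\right) = \left(302260 + 326679\right) \left(-41351 - 332370\right) = 628939 \left(-373721\right) = -235047712019$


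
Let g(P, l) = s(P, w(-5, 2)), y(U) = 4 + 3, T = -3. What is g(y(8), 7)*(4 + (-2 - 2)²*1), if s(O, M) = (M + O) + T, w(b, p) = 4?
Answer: 160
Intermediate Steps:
y(U) = 7
s(O, M) = -3 + M + O (s(O, M) = (M + O) - 3 = -3 + M + O)
g(P, l) = 1 + P (g(P, l) = -3 + 4 + P = 1 + P)
g(y(8), 7)*(4 + (-2 - 2)²*1) = (1 + 7)*(4 + (-2 - 2)²*1) = 8*(4 + (-4)²*1) = 8*(4 + 16*1) = 8*(4 + 16) = 8*20 = 160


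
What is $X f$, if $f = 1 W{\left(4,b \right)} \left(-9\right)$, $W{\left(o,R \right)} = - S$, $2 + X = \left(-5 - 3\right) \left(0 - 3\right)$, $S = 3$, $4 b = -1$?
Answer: $594$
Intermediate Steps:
$b = - \frac{1}{4}$ ($b = \frac{1}{4} \left(-1\right) = - \frac{1}{4} \approx -0.25$)
$X = 22$ ($X = -2 + \left(-5 - 3\right) \left(0 - 3\right) = -2 - -24 = -2 + 24 = 22$)
$W{\left(o,R \right)} = -3$ ($W{\left(o,R \right)} = \left(-1\right) 3 = -3$)
$f = 27$ ($f = 1 \left(-3\right) \left(-9\right) = \left(-3\right) \left(-9\right) = 27$)
$X f = 22 \cdot 27 = 594$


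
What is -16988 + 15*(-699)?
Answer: -27473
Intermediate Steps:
-16988 + 15*(-699) = -16988 - 10485 = -27473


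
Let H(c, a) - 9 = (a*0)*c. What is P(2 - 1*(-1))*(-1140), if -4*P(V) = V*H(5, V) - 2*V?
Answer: 5985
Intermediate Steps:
H(c, a) = 9 (H(c, a) = 9 + (a*0)*c = 9 + 0*c = 9 + 0 = 9)
P(V) = -7*V/4 (P(V) = -(V*9 - 2*V)/4 = -(9*V - 2*V)/4 = -7*V/4)
P(2 - 1*(-1))*(-1140) = -7*(2 - 1*(-1))/4*(-1140) = -7*(2 + 1)/4*(-1140) = -7/4*3*(-1140) = -21/4*(-1140) = 5985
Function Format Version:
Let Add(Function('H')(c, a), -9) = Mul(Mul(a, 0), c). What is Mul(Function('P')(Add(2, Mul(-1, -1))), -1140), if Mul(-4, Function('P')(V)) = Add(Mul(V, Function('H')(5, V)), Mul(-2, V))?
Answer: 5985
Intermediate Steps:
Function('H')(c, a) = 9 (Function('H')(c, a) = Add(9, Mul(Mul(a, 0), c)) = Add(9, Mul(0, c)) = Add(9, 0) = 9)
Function('P')(V) = Mul(Rational(-7, 4), V) (Function('P')(V) = Mul(Rational(-1, 4), Add(Mul(V, 9), Mul(-2, V))) = Mul(Rational(-1, 4), Add(Mul(9, V), Mul(-2, V))) = Mul(Rational(-1, 4), Mul(7, V)) = Mul(Rational(-7, 4), V))
Mul(Function('P')(Add(2, Mul(-1, -1))), -1140) = Mul(Mul(Rational(-7, 4), Add(2, Mul(-1, -1))), -1140) = Mul(Mul(Rational(-7, 4), Add(2, 1)), -1140) = Mul(Mul(Rational(-7, 4), 3), -1140) = Mul(Rational(-21, 4), -1140) = 5985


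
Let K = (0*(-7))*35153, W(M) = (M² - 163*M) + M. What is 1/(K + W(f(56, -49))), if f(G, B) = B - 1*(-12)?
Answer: 1/7363 ≈ 0.00013581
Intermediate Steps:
f(G, B) = 12 + B (f(G, B) = B + 12 = 12 + B)
W(M) = M² - 162*M
K = 0 (K = 0*35153 = 0)
1/(K + W(f(56, -49))) = 1/(0 + (12 - 49)*(-162 + (12 - 49))) = 1/(0 - 37*(-162 - 37)) = 1/(0 - 37*(-199)) = 1/(0 + 7363) = 1/7363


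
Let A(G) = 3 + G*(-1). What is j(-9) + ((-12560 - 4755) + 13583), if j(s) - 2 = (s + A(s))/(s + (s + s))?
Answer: -33571/9 ≈ -3730.1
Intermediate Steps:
A(G) = 3 - G
j(s) = 2 + 1/s (j(s) = 2 + (s + (3 - s))/(s + (s + s)) = 2 + 3/(s + 2*s) = 2 + 3/((3*s)) = 2 + 3*(1/(3*s)) = 2 + 1/s)
j(-9) + ((-12560 - 4755) + 13583) = (2 + 1/(-9)) + ((-12560 - 4755) + 13583) = (2 - ⅑) + (-17315 + 13583) = 17/9 - 3732 = -33571/9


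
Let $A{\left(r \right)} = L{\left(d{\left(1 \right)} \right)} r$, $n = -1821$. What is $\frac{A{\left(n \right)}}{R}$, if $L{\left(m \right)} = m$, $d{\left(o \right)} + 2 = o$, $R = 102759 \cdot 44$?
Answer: $\frac{607}{1507132} \approx 0.00040275$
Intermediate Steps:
$R = 4521396$
$d{\left(o \right)} = -2 + o$
$A{\left(r \right)} = - r$ ($A{\left(r \right)} = \left(-2 + 1\right) r = - r$)
$\frac{A{\left(n \right)}}{R} = \frac{\left(-1\right) \left(-1821\right)}{4521396} = 1821 \cdot \frac{1}{4521396} = \frac{607}{1507132}$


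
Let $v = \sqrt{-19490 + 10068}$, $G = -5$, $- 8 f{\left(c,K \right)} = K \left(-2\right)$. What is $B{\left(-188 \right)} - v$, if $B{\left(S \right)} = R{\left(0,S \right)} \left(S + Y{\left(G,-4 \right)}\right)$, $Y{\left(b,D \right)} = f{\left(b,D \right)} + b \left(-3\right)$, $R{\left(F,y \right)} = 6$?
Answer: $-1044 - i \sqrt{9422} \approx -1044.0 - 97.067 i$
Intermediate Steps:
$f{\left(c,K \right)} = \frac{K}{4}$ ($f{\left(c,K \right)} = - \frac{K \left(-2\right)}{8} = - \frac{\left(-2\right) K}{8} = \frac{K}{4}$)
$Y{\left(b,D \right)} = - 3 b + \frac{D}{4}$ ($Y{\left(b,D \right)} = \frac{D}{4} + b \left(-3\right) = \frac{D}{4} - 3 b = - 3 b + \frac{D}{4}$)
$v = i \sqrt{9422}$ ($v = \sqrt{-9422} = i \sqrt{9422} \approx 97.067 i$)
$B{\left(S \right)} = 84 + 6 S$ ($B{\left(S \right)} = 6 \left(S + \left(\left(-3\right) \left(-5\right) + \frac{1}{4} \left(-4\right)\right)\right) = 6 \left(S + \left(15 - 1\right)\right) = 6 \left(S + 14\right) = 6 \left(14 + S\right) = 84 + 6 S$)
$B{\left(-188 \right)} - v = \left(84 + 6 \left(-188\right)\right) - i \sqrt{9422} = \left(84 - 1128\right) - i \sqrt{9422} = -1044 - i \sqrt{9422}$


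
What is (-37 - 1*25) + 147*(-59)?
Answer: -8735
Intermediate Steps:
(-37 - 1*25) + 147*(-59) = (-37 - 25) - 8673 = -62 - 8673 = -8735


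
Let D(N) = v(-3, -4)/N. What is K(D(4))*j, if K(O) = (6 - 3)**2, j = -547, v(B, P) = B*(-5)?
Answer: -4923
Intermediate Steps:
v(B, P) = -5*B
D(N) = 15/N (D(N) = (-5*(-3))/N = 15/N)
K(O) = 9 (K(O) = 3**2 = 9)
K(D(4))*j = 9*(-547) = -4923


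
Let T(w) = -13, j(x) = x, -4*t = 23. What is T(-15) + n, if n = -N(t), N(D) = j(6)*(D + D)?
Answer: 56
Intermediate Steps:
t = -23/4 (t = -1/4*23 = -23/4 ≈ -5.7500)
N(D) = 12*D (N(D) = 6*(D + D) = 6*(2*D) = 12*D)
n = 69 (n = -12*(-23)/4 = -1*(-69) = 69)
T(-15) + n = -13 + 69 = 56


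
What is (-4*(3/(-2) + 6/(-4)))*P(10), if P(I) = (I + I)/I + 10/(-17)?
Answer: 288/17 ≈ 16.941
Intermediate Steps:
P(I) = 24/17 (P(I) = (2*I)/I + 10*(-1/17) = 2 - 10/17 = 24/17)
(-4*(3/(-2) + 6/(-4)))*P(10) = -4*(3/(-2) + 6/(-4))*(24/17) = -4*(3*(-½) + 6*(-¼))*(24/17) = -4*(-3/2 - 3/2)*(24/17) = -4*(-3)*(24/17) = 12*(24/17) = 288/17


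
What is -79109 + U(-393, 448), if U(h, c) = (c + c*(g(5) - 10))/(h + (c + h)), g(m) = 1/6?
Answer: -40102327/507 ≈ -79097.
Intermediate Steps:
g(m) = ⅙ (g(m) = 1*(⅙) = ⅙)
U(h, c) = -53*c/(6*(c + 2*h)) (U(h, c) = (c + c*(⅙ - 10))/(h + (c + h)) = (c + c*(-59/6))/(c + 2*h) = (c - 59*c/6)/(c + 2*h) = (-53*c/6)/(c + 2*h) = -53*c/(6*(c + 2*h)))
-79109 + U(-393, 448) = -79109 - 53*448/(6*448 + 12*(-393)) = -79109 - 53*448/(2688 - 4716) = -79109 - 53*448/(-2028) = -79109 - 53*448*(-1/2028) = -79109 + 5936/507 = -40102327/507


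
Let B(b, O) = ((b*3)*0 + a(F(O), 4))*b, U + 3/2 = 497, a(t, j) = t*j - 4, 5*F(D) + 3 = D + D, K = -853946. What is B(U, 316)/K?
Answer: -618384/2134865 ≈ -0.28966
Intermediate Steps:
F(D) = -3/5 + 2*D/5 (F(D) = -3/5 + (D + D)/5 = -3/5 + (2*D)/5 = -3/5 + 2*D/5)
a(t, j) = -4 + j*t (a(t, j) = j*t - 4 = -4 + j*t)
U = 991/2 (U = -3/2 + 497 = 991/2 ≈ 495.50)
B(b, O) = b*(-32/5 + 8*O/5) (B(b, O) = ((b*3)*0 + (-4 + 4*(-3/5 + 2*O/5)))*b = ((3*b)*0 + (-4 + (-12/5 + 8*O/5)))*b = (0 + (-32/5 + 8*O/5))*b = (-32/5 + 8*O/5)*b = b*(-32/5 + 8*O/5))
B(U, 316)/K = ((8/5)*(991/2)*(-4 + 316))/(-853946) = ((8/5)*(991/2)*312)*(-1/853946) = (1236768/5)*(-1/853946) = -618384/2134865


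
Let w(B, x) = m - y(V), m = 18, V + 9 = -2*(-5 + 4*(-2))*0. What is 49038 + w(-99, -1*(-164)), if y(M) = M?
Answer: 49065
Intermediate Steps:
V = -9 (V = -9 - 2*(-5 + 4*(-2))*0 = -9 - 2*(-5 - 8)*0 = -9 - 2*(-13)*0 = -9 + 26*0 = -9 + 0 = -9)
w(B, x) = 27 (w(B, x) = 18 - 1*(-9) = 18 + 9 = 27)
49038 + w(-99, -1*(-164)) = 49038 + 27 = 49065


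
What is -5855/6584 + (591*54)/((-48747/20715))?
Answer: -1450986001175/106983416 ≈ -13563.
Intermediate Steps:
-5855/6584 + (591*54)/((-48747/20715)) = -5855*1/6584 + 31914/((-48747*1/20715)) = -5855/6584 + 31914/(-16249/6905) = -5855/6584 + 31914*(-6905/16249) = -5855/6584 - 220366170/16249 = -1450986001175/106983416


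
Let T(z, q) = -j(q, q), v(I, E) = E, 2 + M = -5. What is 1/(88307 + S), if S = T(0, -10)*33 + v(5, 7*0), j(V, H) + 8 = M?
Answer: 1/88802 ≈ 1.1261e-5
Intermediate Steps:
M = -7 (M = -2 - 5 = -7)
j(V, H) = -15 (j(V, H) = -8 - 7 = -15)
T(z, q) = 15 (T(z, q) = -1*(-15) = 15)
S = 495 (S = 15*33 + 7*0 = 495 + 0 = 495)
1/(88307 + S) = 1/(88307 + 495) = 1/88802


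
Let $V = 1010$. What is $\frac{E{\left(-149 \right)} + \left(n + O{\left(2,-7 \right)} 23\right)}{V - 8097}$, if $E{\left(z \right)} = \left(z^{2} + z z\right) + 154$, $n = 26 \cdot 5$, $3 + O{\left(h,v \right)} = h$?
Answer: $- \frac{44663}{7087} \approx -6.3021$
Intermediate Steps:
$O{\left(h,v \right)} = -3 + h$
$n = 130$
$E{\left(z \right)} = 154 + 2 z^{2}$ ($E{\left(z \right)} = \left(z^{2} + z^{2}\right) + 154 = 2 z^{2} + 154 = 154 + 2 z^{2}$)
$\frac{E{\left(-149 \right)} + \left(n + O{\left(2,-7 \right)} 23\right)}{V - 8097} = \frac{\left(154 + 2 \left(-149\right)^{2}\right) + \left(130 + \left(-3 + 2\right) 23\right)}{1010 - 8097} = \frac{\left(154 + 2 \cdot 22201\right) + \left(130 - 23\right)}{-7087} = \left(\left(154 + 44402\right) + \left(130 - 23\right)\right) \left(- \frac{1}{7087}\right) = \left(44556 + 107\right) \left(- \frac{1}{7087}\right) = 44663 \left(- \frac{1}{7087}\right) = - \frac{44663}{7087}$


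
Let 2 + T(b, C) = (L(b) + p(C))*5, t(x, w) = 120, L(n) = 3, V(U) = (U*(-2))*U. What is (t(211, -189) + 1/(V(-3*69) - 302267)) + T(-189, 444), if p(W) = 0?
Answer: 51599344/387965 ≈ 133.00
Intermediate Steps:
V(U) = -2*U² (V(U) = (-2*U)*U = -2*U²)
T(b, C) = 13 (T(b, C) = -2 + (3 + 0)*5 = -2 + 3*5 = -2 + 15 = 13)
(t(211, -189) + 1/(V(-3*69) - 302267)) + T(-189, 444) = (120 + 1/(-2*(-3*69)² - 302267)) + 13 = (120 + 1/(-2*(-207)² - 302267)) + 13 = (120 + 1/(-2*42849 - 302267)) + 13 = (120 + 1/(-85698 - 302267)) + 13 = (120 + 1/(-387965)) + 13 = (120 - 1/387965) + 13 = 46555799/387965 + 13 = 51599344/387965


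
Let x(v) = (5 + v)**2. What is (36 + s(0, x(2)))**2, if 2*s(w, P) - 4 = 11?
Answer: 7569/4 ≈ 1892.3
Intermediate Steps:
s(w, P) = 15/2 (s(w, P) = 2 + (1/2)*11 = 2 + 11/2 = 15/2)
(36 + s(0, x(2)))**2 = (36 + 15/2)**2 = (87/2)**2 = 7569/4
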